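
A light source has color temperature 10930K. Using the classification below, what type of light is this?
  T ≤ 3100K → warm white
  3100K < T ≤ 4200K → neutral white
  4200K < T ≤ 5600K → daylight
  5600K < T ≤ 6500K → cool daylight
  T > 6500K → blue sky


Temperature: 10930K
10930K > 6500K → blue sky
Classification: blue sky


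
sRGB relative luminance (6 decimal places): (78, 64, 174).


Linearize each channel (sRGB transfer function): c = v/255; c_lin = c/12.92 if c ≤ 0.04045, else ((c+0.055)/1.055)^2.4
  R: 78/255 ≈ 0.305882 > 0.04045 → ((0.305882+0.055)/1.055)^2.4 ≈ 0.076185
  G: 64/255 ≈ 0.250980 > 0.04045 → ((0.250980+0.055)/1.055)^2.4 ≈ 0.051269
  B: 174/255 ≈ 0.682353 > 0.04045 → ((0.682353+0.055)/1.055)^2.4 ≈ 0.423268
R_lin = 0.076185, G_lin = 0.051269, B_lin = 0.423268
L = 0.2126×R + 0.7152×G + 0.0722×B
L = 0.2126×0.076185 + 0.7152×0.051269 + 0.0722×0.423268
L ≈ 0.083425


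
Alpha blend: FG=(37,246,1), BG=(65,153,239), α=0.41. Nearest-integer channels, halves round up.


C = α×F + (1-α)×B, with 1-α = 0.59
R: 0.41×37 + 0.59×65 = 15.17 + 38.35 = 53.52 → 54
G: 0.41×246 + 0.59×153 = 100.86 + 90.27 = 191.13 → 191
B: 0.41×1 + 0.59×239 = 0.41 + 141.01 = 141.42 → 141
= RGB(54, 191, 141)


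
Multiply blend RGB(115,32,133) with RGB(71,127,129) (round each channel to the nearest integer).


Multiply: C = A×B/255, rounded to nearest integer
R: 115×71/255 = 8165/255 ≈ 32.020 → 32
G: 32×127/255 = 4064/255 ≈ 15.937 → 16
B: 133×129/255 = 17157/255 ≈ 67.282 → 67
= RGB(32, 16, 67)


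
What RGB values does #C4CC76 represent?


C4 → 196 (R)
CC → 204 (G)
76 → 118 (B)
= RGB(196, 204, 118)


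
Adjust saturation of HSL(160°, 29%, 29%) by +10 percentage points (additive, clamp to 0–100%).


Original S = 29%
Adjustment = +10 percentage points
New S = 29 + (10) = 39
Clamp to [0, 100] → 39
= HSL(160°, 39%, 29%)


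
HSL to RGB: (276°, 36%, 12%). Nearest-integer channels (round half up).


H=276°, S=0.36, L=0.12
C = (1-|2L-1|)×S = (1-|-0.76|)×0.36 = 0.0864
H' = H/60 = 276/60 ≈ 4.6000; X = C×(1-|H' mod 2 - 1|) = 0.05184
m = L - C/2 = 0.12 - 0.0432 = 0.0768
Sector ⌊H'⌋ = 4 → (R',G',B') = (0.05184, 0.0, 0.0864)
RGB = ((R'+m)×255, (G'+m)×255, (B'+m)×255) = (32.8032, 19.584, 41.616)
Round half up → RGB(33, 20, 42)


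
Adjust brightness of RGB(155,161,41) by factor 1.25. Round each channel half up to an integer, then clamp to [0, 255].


Multiply each channel by 1.25, round half up, clamp to [0, 255]
R: 155×1.25 = 193.75 → round → 194
G: 161×1.25 = 201.25 → round → 201
B: 41×1.25 = 51.25 → round → 51
= RGB(194, 201, 51)


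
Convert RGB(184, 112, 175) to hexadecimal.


R = 184 → B8 (hex)
G = 112 → 70 (hex)
B = 175 → AF (hex)
Hex = #B870AF


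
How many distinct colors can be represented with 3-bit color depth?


Colors = 2^bits = 2^3
= 8 colors


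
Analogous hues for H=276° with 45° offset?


Base hue: 276°
Left analog: (276 - 45) mod 360 = 231°
Right analog: (276 + 45) mod 360 = 321°
Analogous hues = 231° and 321°


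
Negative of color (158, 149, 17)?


Invert: (255-R, 255-G, 255-B)
R: 255-158 = 97
G: 255-149 = 106
B: 255-17 = 238
= RGB(97, 106, 238)


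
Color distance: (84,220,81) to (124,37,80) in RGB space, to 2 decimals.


d = √[(R₁-R₂)² + (G₁-G₂)² + (B₁-B₂)²]
d = √[(84-124)² + (220-37)² + (81-80)²]
d = √[1600 + 33489 + 1]
d = √35090
d ≈ 187.32


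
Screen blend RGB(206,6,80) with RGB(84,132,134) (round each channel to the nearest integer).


Screen: C = 255 - (255-A)×(255-B)/255, rounded to nearest integer
R: 255 - (255-206)×(255-84)/255 = 255 - 8379/255 ≈ 255 - 32.859 = 222.141 → 222
G: 255 - (255-6)×(255-132)/255 = 255 - 30627/255 ≈ 255 - 120.106 = 134.894 → 135
B: 255 - (255-80)×(255-134)/255 = 255 - 21175/255 ≈ 255 - 83.039 = 171.961 → 172
= RGB(222, 135, 172)


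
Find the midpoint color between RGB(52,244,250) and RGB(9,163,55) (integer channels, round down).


Midpoint: each channel = ⌊(C₁+C₂)/2⌋
R: ⌊(52+9)/2⌋ = 30
G: ⌊(244+163)/2⌋ = 203
B: ⌊(250+55)/2⌋ = 152
= RGB(30, 203, 152)


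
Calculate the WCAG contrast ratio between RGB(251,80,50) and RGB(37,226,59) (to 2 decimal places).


Linearize each sRGB channel c=v/255: c/12.92 if c ≤ 0.04045 else ((c+0.055)/1.055)^2.4
L = 0.2126×R_lin + 0.7152×G_lin + 0.0722×B_lin
Color 1 (251,80,50):
  R=251: 251/255≈0.9843 > 0.04045 → ((0.9843+0.055)/1.055)^2.4 ≈ 0.96469
  G=80: 80/255≈0.3137 > 0.04045 → ((0.3137+0.055)/1.055)^2.4 ≈ 0.08022
  B=50: 50/255≈0.1961 > 0.04045 → ((0.1961+0.055)/1.055)^2.4 ≈ 0.03190
  L1 = 0.2126×0.96469 + 0.7152×0.08022 + 0.0722×0.03190 ≈ 0.26477
Color 2 (37,226,59):
  R=37: 37/255≈0.1451 > 0.04045 → ((0.1451+0.055)/1.055)^2.4 ≈ 0.01850
  G=226: 226/255≈0.8863 > 0.04045 → ((0.8863+0.055)/1.055)^2.4 ≈ 0.76052
  B=59: 59/255≈0.2314 > 0.04045 → ((0.2314+0.055)/1.055)^2.4 ≈ 0.04374
  L2 = 0.2126×0.01850 + 0.7152×0.76052 + 0.0722×0.04374 ≈ 0.55102
Lighter = 0.55102, Darker = 0.26477
Ratio = (L_lighter + 0.05) / (L_darker + 0.05)
Ratio = (0.55102 + 0.05) / (0.26477 + 0.05) = 0.60102 / 0.31477 ≈ 1.9094
Ratio ≈ 1.91:1


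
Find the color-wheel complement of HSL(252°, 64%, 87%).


Complement = opposite side of color wheel = hue + 180°
H' = (252 + 180) mod 360 = 72°
S and L unchanged.
= HSL(72°, 64%, 87%)


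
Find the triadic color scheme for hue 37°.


Triadic: equally spaced at 120° intervals
H1 = 37°
H2 = (37 + 120) mod 360 = 157°
H3 = (37 + 240) mod 360 = 277°
Triadic = 37°, 157°, 277°


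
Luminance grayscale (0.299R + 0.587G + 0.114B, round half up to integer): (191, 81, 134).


Gray = 0.299×R + 0.587×G + 0.114×B
Gray = 0.299×191 + 0.587×81 + 0.114×134
Gray = 57.109 + 47.547 + 15.276
Gray = 119.932 → round half up → 120
Gray = 120


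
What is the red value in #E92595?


Color: #E92595
R = E9 = 233
G = 25 = 37
B = 95 = 149
Red = 233


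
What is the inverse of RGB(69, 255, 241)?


Invert: (255-R, 255-G, 255-B)
R: 255-69 = 186
G: 255-255 = 0
B: 255-241 = 14
= RGB(186, 0, 14)


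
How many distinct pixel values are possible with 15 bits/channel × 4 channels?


Total bits = 15 bits/channel × 4 channels = 60 bits
Distinct pixel values = 2^60
= 1,152,921,504,606,846,976 pixel values


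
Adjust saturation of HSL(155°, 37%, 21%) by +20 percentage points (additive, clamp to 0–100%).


Original S = 37%
Adjustment = +20 percentage points
New S = 37 + (20) = 57
Clamp to [0, 100] → 57
= HSL(155°, 57%, 21%)


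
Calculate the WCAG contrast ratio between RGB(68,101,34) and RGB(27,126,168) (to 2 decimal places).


Linearize each sRGB channel c=v/255: c/12.92 if c ≤ 0.04045 else ((c+0.055)/1.055)^2.4
L = 0.2126×R_lin + 0.7152×G_lin + 0.0722×B_lin
Color 1 (68,101,34):
  R=68: 68/255≈0.2667 > 0.04045 → ((0.2667+0.055)/1.055)^2.4 ≈ 0.05781
  G=101: 101/255≈0.3961 > 0.04045 → ((0.3961+0.055)/1.055)^2.4 ≈ 0.13014
  B=34: 34/255≈0.1333 > 0.04045 → ((0.1333+0.055)/1.055)^2.4 ≈ 0.01600
  L1 = 0.2126×0.05781 + 0.7152×0.13014 + 0.0722×0.01600 ≈ 0.10652
Color 2 (27,126,168):
  R=27: 27/255≈0.1059 > 0.04045 → ((0.1059+0.055)/1.055)^2.4 ≈ 0.01096
  G=126: 126/255≈0.4941 > 0.04045 → ((0.4941+0.055)/1.055)^2.4 ≈ 0.20864
  B=168: 168/255≈0.6588 > 0.04045 → ((0.6588+0.055)/1.055)^2.4 ≈ 0.39157
  L2 = 0.2126×0.01096 + 0.7152×0.20864 + 0.0722×0.39157 ≈ 0.17982
Lighter = 0.17982, Darker = 0.10652
Ratio = (L_lighter + 0.05) / (L_darker + 0.05)
Ratio = (0.17982 + 0.05) / (0.10652 + 0.05) = 0.22982 / 0.15652 ≈ 1.4683
Ratio ≈ 1.47:1


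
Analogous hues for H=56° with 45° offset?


Base hue: 56°
Left analog: (56 - 45) mod 360 = 11°
Right analog: (56 + 45) mod 360 = 101°
Analogous hues = 11° and 101°


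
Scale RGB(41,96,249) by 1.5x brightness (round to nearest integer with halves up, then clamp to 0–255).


Multiply each channel by 1.5, round half up, clamp to [0, 255]
R: 41×1.5 = 61.5 → round → 62
G: 96×1.5 = 144
B: 249×1.5 = 373.5 → round → 374 → clamp → 255
= RGB(62, 144, 255)


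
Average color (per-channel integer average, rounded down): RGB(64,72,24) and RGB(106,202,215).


Midpoint: each channel = ⌊(C₁+C₂)/2⌋
R: ⌊(64+106)/2⌋ = 85
G: ⌊(72+202)/2⌋ = 137
B: ⌊(24+215)/2⌋ = 119
= RGB(85, 137, 119)


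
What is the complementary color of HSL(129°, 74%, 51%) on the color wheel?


Complement = opposite side of color wheel = hue + 180°
H' = (129 + 180) mod 360 = 309°
S and L unchanged.
= HSL(309°, 74%, 51%)


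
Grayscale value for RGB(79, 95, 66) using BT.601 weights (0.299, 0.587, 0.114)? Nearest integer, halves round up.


Gray = 0.299×R + 0.587×G + 0.114×B
Gray = 0.299×79 + 0.587×95 + 0.114×66
Gray = 23.621 + 55.765 + 7.524
Gray = 86.910 → round half up → 87
Gray = 87


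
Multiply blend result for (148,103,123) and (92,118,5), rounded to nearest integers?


Multiply: C = A×B/255, rounded to nearest integer
R: 148×92/255 = 13616/255 ≈ 53.396 → 53
G: 103×118/255 = 12154/255 ≈ 47.663 → 48
B: 123×5/255 = 615/255 ≈ 2.412 → 2
= RGB(53, 48, 2)


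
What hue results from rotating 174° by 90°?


New hue = (H + rotation) mod 360
New hue = (174 + 90) mod 360
= 264 mod 360
= 264°


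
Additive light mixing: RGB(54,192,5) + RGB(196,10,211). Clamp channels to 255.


Additive: each channel = min(255, C₁+C₂)
R: 54+196 = 250 → 250
G: 192+10 = 202 → 202
B: 5+211 = 216 → 216
= RGB(250, 202, 216)


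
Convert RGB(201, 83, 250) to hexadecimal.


R = 201 → C9 (hex)
G = 83 → 53 (hex)
B = 250 → FA (hex)
Hex = #C953FA


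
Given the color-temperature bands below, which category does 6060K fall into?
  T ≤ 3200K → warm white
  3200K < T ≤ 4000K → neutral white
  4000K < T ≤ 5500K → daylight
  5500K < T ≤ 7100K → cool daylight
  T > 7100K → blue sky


Temperature: 6060K
5500K < 6060K ≤ 7100K → cool daylight
Classification: cool daylight


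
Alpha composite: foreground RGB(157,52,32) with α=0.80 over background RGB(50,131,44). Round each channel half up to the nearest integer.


C = α×F + (1-α)×B, with 1-α = 0.20
R: 0.80×157 + 0.20×50 = 125.60 + 10.00 = 135.60 → 136
G: 0.80×52 + 0.20×131 = 41.60 + 26.20 = 67.80 → 68
B: 0.80×32 + 0.20×44 = 25.60 + 8.80 = 34.40 → 34
= RGB(136, 68, 34)


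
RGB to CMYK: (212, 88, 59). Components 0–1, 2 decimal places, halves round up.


R'=212/255≈0.8314, G'=88/255≈0.3451, B'=59/255≈0.2314
K = 1 - max(R',G',B') = 1 - 212/255 = 43/255 = 0.16862… → 0.17
(1-R'-K)/(1-K) simplifies to (max-R)/max with max = 212:
C = (212-212)/212 = 0/212 = 0 → 0.00
M = (212-88)/212 = 124/212 = 0.58490… → 0.58
Y = (212-59)/212 = 153/212 = 0.72169… → 0.72
= CMYK(0.00, 0.58, 0.72, 0.17)


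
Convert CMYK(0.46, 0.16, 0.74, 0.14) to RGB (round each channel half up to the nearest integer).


R = 255 × (1-C) × (1-K) = 255 × 0.54 × 0.86 = 118.422 → 118
G = 255 × (1-M) × (1-K) = 255 × 0.84 × 0.86 = 184.212 → 184
B = 255 × (1-Y) × (1-K) = 255 × 0.26 × 0.86 = 57.018 → 57
= RGB(118, 184, 57)


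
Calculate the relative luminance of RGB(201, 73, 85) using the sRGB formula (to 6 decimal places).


Linearize each channel (sRGB transfer function): c = v/255; c_lin = c/12.92 if c ≤ 0.04045, else ((c+0.055)/1.055)^2.4
  R: 201/255 ≈ 0.788235 > 0.04045 → ((0.788235+0.055)/1.055)^2.4 ≈ 0.584078
  G: 73/255 ≈ 0.286275 > 0.04045 → ((0.286275+0.055)/1.055)^2.4 ≈ 0.066626
  B: 85/255 ≈ 0.333333 > 0.04045 → ((0.333333+0.055)/1.055)^2.4 ≈ 0.090842
R_lin = 0.584078, G_lin = 0.066626, B_lin = 0.090842
L = 0.2126×R + 0.7152×G + 0.0722×B
L = 0.2126×0.584078 + 0.7152×0.066626 + 0.0722×0.090842
L ≈ 0.178385


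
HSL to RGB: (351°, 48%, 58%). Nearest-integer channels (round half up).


H=351°, S=0.48, L=0.58
C = (1-|2L-1|)×S = (1-|0.16|)×0.48 = 0.4032
H' = H/60 = 351/60 ≈ 5.8500; X = C×(1-|H' mod 2 - 1|) = 0.06048
m = L - C/2 = 0.58 - 0.2016 = 0.3784
Sector ⌊H'⌋ = 5 → (R',G',B') = (0.4032, 0.0, 0.06048)
RGB = ((R'+m)×255, (G'+m)×255, (B'+m)×255) = (199.308, 96.492, 111.9144)
Round half up → RGB(199, 96, 112)


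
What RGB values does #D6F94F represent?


D6 → 214 (R)
F9 → 249 (G)
4F → 79 (B)
= RGB(214, 249, 79)


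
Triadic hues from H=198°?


Triadic: equally spaced at 120° intervals
H1 = 198°
H2 = (198 + 120) mod 360 = 318°
H3 = (198 + 240) mod 360 = 78°
Triadic = 198°, 318°, 78°


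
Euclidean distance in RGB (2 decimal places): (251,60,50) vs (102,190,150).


d = √[(R₁-R₂)² + (G₁-G₂)² + (B₁-B₂)²]
d = √[(251-102)² + (60-190)² + (50-150)²]
d = √[22201 + 16900 + 10000]
d = √49101
d ≈ 221.59


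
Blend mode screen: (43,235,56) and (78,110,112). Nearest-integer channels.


Screen: C = 255 - (255-A)×(255-B)/255, rounded to nearest integer
R: 255 - (255-43)×(255-78)/255 = 255 - 37524/255 ≈ 255 - 147.153 = 107.847 → 108
G: 255 - (255-235)×(255-110)/255 = 255 - 2900/255 ≈ 255 - 11.373 = 243.627 → 244
B: 255 - (255-56)×(255-112)/255 = 255 - 28457/255 ≈ 255 - 111.596 = 143.404 → 143
= RGB(108, 244, 143)


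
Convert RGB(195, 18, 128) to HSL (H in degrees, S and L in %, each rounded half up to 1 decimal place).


Normalize: R'=195/255≈0.7647, G'=18/255≈0.0706, B'=128/255≈0.5020
Max=195/255, Min=18/255, Δ=Max-Min=177/255
L = (Max+Min)/2 = (195+18)/510 = 213/510 = 0.41764… → L = 41.8%
L ≤ 0.5 → S = Δ/(Max+Min) = 177/(195+18) = 177/213 = 0.83098… → S = 83.1%
(the 1/255 factors cancel in S and H, so raw channel differences can be used)
Max is R' → H = 60 × (((G-B)/Δ) mod 6) = 60 × (((18-128)/177) mod 6)
  (-110)/177 = -0.6214…; negative, so add 6 → 5.3785…
  H = 60 × 5.3785… = 322.711…° → H = 322.7°
= HSL(322.7°, 83.1%, 41.8%)


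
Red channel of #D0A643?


Color: #D0A643
R = D0 = 208
G = A6 = 166
B = 43 = 67
Red = 208


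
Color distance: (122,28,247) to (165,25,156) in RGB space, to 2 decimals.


d = √[(R₁-R₂)² + (G₁-G₂)² + (B₁-B₂)²]
d = √[(122-165)² + (28-25)² + (247-156)²]
d = √[1849 + 9 + 8281]
d = √10139
d ≈ 100.69


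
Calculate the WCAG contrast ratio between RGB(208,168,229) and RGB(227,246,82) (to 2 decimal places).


Linearize each sRGB channel c=v/255: c/12.92 if c ≤ 0.04045 else ((c+0.055)/1.055)^2.4
L = 0.2126×R_lin + 0.7152×G_lin + 0.0722×B_lin
Color 1 (208,168,229):
  R=208: 208/255≈0.8157 > 0.04045 → ((0.8157+0.055)/1.055)^2.4 ≈ 0.63076
  G=168: 168/255≈0.6588 > 0.04045 → ((0.6588+0.055)/1.055)^2.4 ≈ 0.39157
  B=229: 229/255≈0.8980 > 0.04045 → ((0.8980+0.055)/1.055)^2.4 ≈ 0.78354
  L1 = 0.2126×0.63076 + 0.7152×0.39157 + 0.0722×0.78354 ≈ 0.47072
Color 2 (227,246,82):
  R=227: 227/255≈0.8902 > 0.04045 → ((0.8902+0.055)/1.055)^2.4 ≈ 0.76815
  G=246: 246/255≈0.9647 > 0.04045 → ((0.9647+0.055)/1.055)^2.4 ≈ 0.92158
  B=82: 82/255≈0.3216 > 0.04045 → ((0.3216+0.055)/1.055)^2.4 ≈ 0.08438
  L2 = 0.2126×0.76815 + 0.7152×0.92158 + 0.0722×0.08438 ≈ 0.82852
Lighter = 0.82852, Darker = 0.47072
Ratio = (L_lighter + 0.05) / (L_darker + 0.05)
Ratio = (0.82852 + 0.05) / (0.47072 + 0.05) = 0.87852 / 0.52072 ≈ 1.6871
Ratio ≈ 1.69:1


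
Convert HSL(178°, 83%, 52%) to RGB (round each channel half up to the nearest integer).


H=178°, S=0.83, L=0.52
C = (1-|2L-1|)×S = (1-|0.04|)×0.83 = 0.7968
H' = H/60 = 178/60 ≈ 2.9667; X = C×(1-|H' mod 2 - 1|) = 0.77024
m = L - C/2 = 0.52 - 0.3984 = 0.1216
Sector ⌊H'⌋ = 2 → (R',G',B') = (0.0, 0.7968, 0.77024)
RGB = ((R'+m)×255, (G'+m)×255, (B'+m)×255) = (31.008, 234.192, 227.4192)
Round half up → RGB(31, 234, 227)


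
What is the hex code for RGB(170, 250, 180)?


R = 170 → AA (hex)
G = 250 → FA (hex)
B = 180 → B4 (hex)
Hex = #AAFAB4


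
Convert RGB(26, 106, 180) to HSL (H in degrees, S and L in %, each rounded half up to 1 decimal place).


Normalize: R'=26/255≈0.1020, G'=106/255≈0.4157, B'=180/255≈0.7059
Max=180/255, Min=26/255, Δ=Max-Min=154/255
L = (Max+Min)/2 = (180+26)/510 = 206/510 = 0.40392… → L = 40.4%
L ≤ 0.5 → S = Δ/(Max+Min) = 154/(180+26) = 154/206 = 0.74757… → S = 74.8%
(the 1/255 factors cancel in S and H, so raw channel differences can be used)
Max is B' → H = 60 × ((R-G)/Δ + 4) = 60 × ((26-106)/154 + 4)
  -80/154 + 4 = -0.5194… + 4 = 3.4805…
  H = 60 × 3.4805… = 208.831…° → H = 208.8°
= HSL(208.8°, 74.8%, 40.4%)


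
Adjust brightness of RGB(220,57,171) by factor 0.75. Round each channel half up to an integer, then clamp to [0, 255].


Multiply each channel by 0.75, round half up, clamp to [0, 255]
R: 220×0.75 = 165
G: 57×0.75 = 42.75 → round → 43
B: 171×0.75 = 128.25 → round → 128
= RGB(165, 43, 128)


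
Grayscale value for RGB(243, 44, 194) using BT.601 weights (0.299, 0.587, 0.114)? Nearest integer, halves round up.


Gray = 0.299×R + 0.587×G + 0.114×B
Gray = 0.299×243 + 0.587×44 + 0.114×194
Gray = 72.657 + 25.828 + 22.116
Gray = 120.601 → round half up → 121
Gray = 121


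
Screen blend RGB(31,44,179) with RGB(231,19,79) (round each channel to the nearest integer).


Screen: C = 255 - (255-A)×(255-B)/255, rounded to nearest integer
R: 255 - (255-31)×(255-231)/255 = 255 - 5376/255 ≈ 255 - 21.082 = 233.918 → 234
G: 255 - (255-44)×(255-19)/255 = 255 - 49796/255 ≈ 255 - 195.278 = 59.722 → 60
B: 255 - (255-179)×(255-79)/255 = 255 - 13376/255 ≈ 255 - 52.455 = 202.545 → 203
= RGB(234, 60, 203)


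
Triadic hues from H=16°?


Triadic: equally spaced at 120° intervals
H1 = 16°
H2 = (16 + 120) mod 360 = 136°
H3 = (16 + 240) mod 360 = 256°
Triadic = 16°, 136°, 256°


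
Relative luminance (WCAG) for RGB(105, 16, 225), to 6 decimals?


Linearize each channel (sRGB transfer function): c = v/255; c_lin = c/12.92 if c ≤ 0.04045, else ((c+0.055)/1.055)^2.4
  R: 105/255 ≈ 0.411765 > 0.04045 → ((0.411765+0.055)/1.055)^2.4 ≈ 0.141263
  G: 16/255 ≈ 0.062745 > 0.04045 → ((0.062745+0.055)/1.055)^2.4 ≈ 0.005182
  B: 225/255 ≈ 0.882353 > 0.04045 → ((0.882353+0.055)/1.055)^2.4 ≈ 0.752942
R_lin = 0.141263, G_lin = 0.005182, B_lin = 0.752942
L = 0.2126×R + 0.7152×G + 0.0722×B
L = 0.2126×0.141263 + 0.7152×0.005182 + 0.0722×0.752942
L ≈ 0.088101


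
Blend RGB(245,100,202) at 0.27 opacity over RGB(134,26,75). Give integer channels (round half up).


C = α×F + (1-α)×B, with 1-α = 0.73
R: 0.27×245 + 0.73×134 = 66.15 + 97.82 = 163.97 → 164
G: 0.27×100 + 0.73×26 = 27.00 + 18.98 = 45.98 → 46
B: 0.27×202 + 0.73×75 = 54.54 + 54.75 = 109.29 → 109
= RGB(164, 46, 109)


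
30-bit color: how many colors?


Colors = 2^bits = 2^30
= 1,073,741,824 colors


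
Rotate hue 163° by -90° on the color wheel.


New hue = (H + rotation) mod 360
New hue = (163 -90) mod 360
= 73 mod 360
= 73°


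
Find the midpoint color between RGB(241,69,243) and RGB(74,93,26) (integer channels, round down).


Midpoint: each channel = ⌊(C₁+C₂)/2⌋
R: ⌊(241+74)/2⌋ = 157
G: ⌊(69+93)/2⌋ = 81
B: ⌊(243+26)/2⌋ = 134
= RGB(157, 81, 134)


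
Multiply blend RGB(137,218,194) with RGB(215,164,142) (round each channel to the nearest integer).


Multiply: C = A×B/255, rounded to nearest integer
R: 137×215/255 = 29455/255 ≈ 115.510 → 116
G: 218×164/255 = 35752/255 ≈ 140.204 → 140
B: 194×142/255 = 27548/255 ≈ 108.031 → 108
= RGB(116, 140, 108)


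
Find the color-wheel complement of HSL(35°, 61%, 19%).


Complement = opposite side of color wheel = hue + 180°
H' = (35 + 180) mod 360 = 215°
S and L unchanged.
= HSL(215°, 61%, 19%)


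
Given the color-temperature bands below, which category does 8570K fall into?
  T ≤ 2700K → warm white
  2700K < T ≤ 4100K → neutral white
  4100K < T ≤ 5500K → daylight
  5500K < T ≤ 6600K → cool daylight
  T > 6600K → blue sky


Temperature: 8570K
8570K > 6600K → blue sky
Classification: blue sky


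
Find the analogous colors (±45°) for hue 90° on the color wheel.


Base hue: 90°
Left analog: (90 - 45) mod 360 = 45°
Right analog: (90 + 45) mod 360 = 135°
Analogous hues = 45° and 135°


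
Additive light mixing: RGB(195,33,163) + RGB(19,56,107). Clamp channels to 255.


Additive: each channel = min(255, C₁+C₂)
R: 195+19 = 214 → 214
G: 33+56 = 89 → 89
B: 163+107 = 270 → 255
= RGB(214, 89, 255)


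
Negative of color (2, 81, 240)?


Invert: (255-R, 255-G, 255-B)
R: 255-2 = 253
G: 255-81 = 174
B: 255-240 = 15
= RGB(253, 174, 15)


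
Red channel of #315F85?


Color: #315F85
R = 31 = 49
G = 5F = 95
B = 85 = 133
Red = 49


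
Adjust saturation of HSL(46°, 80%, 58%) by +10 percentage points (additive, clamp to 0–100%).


Original S = 80%
Adjustment = +10 percentage points
New S = 80 + (10) = 90
Clamp to [0, 100] → 90
= HSL(46°, 90%, 58%)


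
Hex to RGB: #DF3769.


DF → 223 (R)
37 → 55 (G)
69 → 105 (B)
= RGB(223, 55, 105)


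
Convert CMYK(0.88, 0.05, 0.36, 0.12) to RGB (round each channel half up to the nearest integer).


R = 255 × (1-C) × (1-K) = 255 × 0.12 × 0.88 = 26.928 → 27
G = 255 × (1-M) × (1-K) = 255 × 0.95 × 0.88 = 213.18 → 213
B = 255 × (1-Y) × (1-K) = 255 × 0.64 × 0.88 = 143.616 → 144
= RGB(27, 213, 144)


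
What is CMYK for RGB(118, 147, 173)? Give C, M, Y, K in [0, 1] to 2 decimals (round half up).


R'=118/255≈0.4627, G'=147/255≈0.5765, B'=173/255≈0.6784
K = 1 - max(R',G',B') = 1 - 173/255 = 82/255 = 0.32156… → 0.32
(1-R'-K)/(1-K) simplifies to (max-R)/max with max = 173:
C = (173-118)/173 = 55/173 = 0.31791… → 0.32
M = (173-147)/173 = 26/173 = 0.15028… → 0.15
Y = (173-173)/173 = 0/173 = 0 → 0.00
= CMYK(0.32, 0.15, 0.00, 0.32)


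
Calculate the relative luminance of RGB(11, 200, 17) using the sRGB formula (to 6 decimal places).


Linearize each channel (sRGB transfer function): c = v/255; c_lin = c/12.92 if c ≤ 0.04045, else ((c+0.055)/1.055)^2.4
  R: 11/255 ≈ 0.043137 > 0.04045 → ((0.043137+0.055)/1.055)^2.4 ≈ 0.003347
  G: 200/255 ≈ 0.784314 > 0.04045 → ((0.784314+0.055)/1.055)^2.4 ≈ 0.577580
  B: 17/255 ≈ 0.066667 > 0.04045 → ((0.066667+0.055)/1.055)^2.4 ≈ 0.005605
R_lin = 0.003347, G_lin = 0.577580, B_lin = 0.005605
L = 0.2126×R + 0.7152×G + 0.0722×B
L = 0.2126×0.003347 + 0.7152×0.577580 + 0.0722×0.005605
L ≈ 0.414202


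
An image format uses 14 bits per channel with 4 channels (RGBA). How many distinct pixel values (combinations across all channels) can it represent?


Total bits = 14 bits/channel × 4 channels = 56 bits
Distinct pixel values = 2^56
= 72,057,594,037,927,936 pixel values


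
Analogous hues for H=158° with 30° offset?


Base hue: 158°
Left analog: (158 - 30) mod 360 = 128°
Right analog: (158 + 30) mod 360 = 188°
Analogous hues = 128° and 188°


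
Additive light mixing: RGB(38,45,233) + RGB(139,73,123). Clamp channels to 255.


Additive: each channel = min(255, C₁+C₂)
R: 38+139 = 177 → 177
G: 45+73 = 118 → 118
B: 233+123 = 356 → 255
= RGB(177, 118, 255)


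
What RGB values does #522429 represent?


52 → 82 (R)
24 → 36 (G)
29 → 41 (B)
= RGB(82, 36, 41)


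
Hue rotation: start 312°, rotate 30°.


New hue = (H + rotation) mod 360
New hue = (312 + 30) mod 360
= 342 mod 360
= 342°


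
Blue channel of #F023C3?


Color: #F023C3
R = F0 = 240
G = 23 = 35
B = C3 = 195
Blue = 195


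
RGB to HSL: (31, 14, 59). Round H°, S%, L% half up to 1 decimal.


Normalize: R'=31/255≈0.1216, G'=14/255≈0.0549, B'=59/255≈0.2314
Max=59/255, Min=14/255, Δ=Max-Min=45/255
L = (Max+Min)/2 = (59+14)/510 = 73/510 = 0.14313… → L = 14.3%
L ≤ 0.5 → S = Δ/(Max+Min) = 45/(59+14) = 45/73 = 0.61643… → S = 61.6%
(the 1/255 factors cancel in S and H, so raw channel differences can be used)
Max is B' → H = 60 × ((R-G)/Δ + 4) = 60 × ((31-14)/45 + 4)
  17/45 + 4 = 0.3777… + 4 = 4.3777…
  H = 60 × 4.3777… = 262.666…° → H = 262.7°
= HSL(262.7°, 61.6%, 14.3%)


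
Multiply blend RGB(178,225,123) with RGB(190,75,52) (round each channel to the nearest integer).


Multiply: C = A×B/255, rounded to nearest integer
R: 178×190/255 = 33820/255 ≈ 132.627 → 133
G: 225×75/255 = 16875/255 ≈ 66.176 → 66
B: 123×52/255 = 6396/255 ≈ 25.082 → 25
= RGB(133, 66, 25)


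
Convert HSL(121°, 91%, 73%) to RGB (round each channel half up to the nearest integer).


H=121°, S=0.91, L=0.73
C = (1-|2L-1|)×S = (1-|0.46|)×0.91 = 0.4914
H' = H/60 = 121/60 ≈ 2.0167; X = C×(1-|H' mod 2 - 1|) = 0.00819
m = L - C/2 = 0.73 - 0.2457 = 0.4843
Sector ⌊H'⌋ = 2 → (R',G',B') = (0.0, 0.4914, 0.00819)
RGB = ((R'+m)×255, (G'+m)×255, (B'+m)×255) = (123.4965, 248.8035, 125.58495)
Round half up → RGB(123, 249, 126)


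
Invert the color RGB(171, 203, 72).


Invert: (255-R, 255-G, 255-B)
R: 255-171 = 84
G: 255-203 = 52
B: 255-72 = 183
= RGB(84, 52, 183)


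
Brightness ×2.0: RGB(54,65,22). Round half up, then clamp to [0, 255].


Multiply each channel by 2.0, round half up, clamp to [0, 255]
R: 54×2.0 = 108
G: 65×2.0 = 130
B: 22×2.0 = 44
= RGB(108, 130, 44)


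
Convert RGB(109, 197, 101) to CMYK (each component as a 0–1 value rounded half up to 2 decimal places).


R'=109/255≈0.4275, G'=197/255≈0.7725, B'=101/255≈0.3961
K = 1 - max(R',G',B') = 1 - 197/255 = 58/255 = 0.22745… → 0.23
(1-R'-K)/(1-K) simplifies to (max-R)/max with max = 197:
C = (197-109)/197 = 88/197 = 0.44670… → 0.45
M = (197-197)/197 = 0/197 = 0 → 0.00
Y = (197-101)/197 = 96/197 = 0.48730… → 0.49
= CMYK(0.45, 0.00, 0.49, 0.23)


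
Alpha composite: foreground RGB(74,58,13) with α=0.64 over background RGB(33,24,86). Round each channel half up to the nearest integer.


C = α×F + (1-α)×B, with 1-α = 0.36
R: 0.64×74 + 0.36×33 = 47.36 + 11.88 = 59.24 → 59
G: 0.64×58 + 0.36×24 = 37.12 + 8.64 = 45.76 → 46
B: 0.64×13 + 0.36×86 = 8.32 + 30.96 = 39.28 → 39
= RGB(59, 46, 39)


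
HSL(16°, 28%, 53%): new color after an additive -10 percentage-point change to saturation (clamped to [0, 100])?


Original S = 28%
Adjustment = -10 percentage points
New S = 28 + (-10) = 18
Clamp to [0, 100] → 18
= HSL(16°, 18%, 53%)


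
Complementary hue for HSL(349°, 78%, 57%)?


Complement = opposite side of color wheel = hue + 180°
H' = (349 + 180) mod 360 = 169°
S and L unchanged.
= HSL(169°, 78%, 57%)


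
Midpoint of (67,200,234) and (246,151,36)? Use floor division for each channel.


Midpoint: each channel = ⌊(C₁+C₂)/2⌋
R: ⌊(67+246)/2⌋ = 156
G: ⌊(200+151)/2⌋ = 175
B: ⌊(234+36)/2⌋ = 135
= RGB(156, 175, 135)


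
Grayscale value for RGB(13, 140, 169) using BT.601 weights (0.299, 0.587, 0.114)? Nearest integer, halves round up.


Gray = 0.299×R + 0.587×G + 0.114×B
Gray = 0.299×13 + 0.587×140 + 0.114×169
Gray = 3.887 + 82.180 + 19.266
Gray = 105.333 → round half up → 105
Gray = 105


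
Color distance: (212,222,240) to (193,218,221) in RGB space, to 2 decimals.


d = √[(R₁-R₂)² + (G₁-G₂)² + (B₁-B₂)²]
d = √[(212-193)² + (222-218)² + (240-221)²]
d = √[361 + 16 + 361]
d = √738
d ≈ 27.17


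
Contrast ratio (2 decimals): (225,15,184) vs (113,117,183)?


Linearize each sRGB channel c=v/255: c/12.92 if c ≤ 0.04045 else ((c+0.055)/1.055)^2.4
L = 0.2126×R_lin + 0.7152×G_lin + 0.0722×B_lin
Color 1 (225,15,184):
  R=225: 225/255≈0.8824 > 0.04045 → ((0.8824+0.055)/1.055)^2.4 ≈ 0.75294
  G=15: 15/255≈0.0588 > 0.04045 → ((0.0588+0.055)/1.055)^2.4 ≈ 0.00478
  B=184: 184/255≈0.7216 > 0.04045 → ((0.7216+0.055)/1.055)^2.4 ≈ 0.47932
  L1 = 0.2126×0.75294 + 0.7152×0.00478 + 0.0722×0.47932 ≈ 0.19810
Color 2 (113,117,183):
  R=113: 113/255≈0.4431 > 0.04045 → ((0.4431+0.055)/1.055)^2.4 ≈ 0.16513
  G=117: 117/255≈0.4588 > 0.04045 → ((0.4588+0.055)/1.055)^2.4 ≈ 0.17789
  B=183: 183/255≈0.7176 > 0.04045 → ((0.7176+0.055)/1.055)^2.4 ≈ 0.47353
  L2 = 0.2126×0.16513 + 0.7152×0.17789 + 0.0722×0.47353 ≈ 0.19652
Lighter = 0.19810, Darker = 0.19652
Ratio = (L_lighter + 0.05) / (L_darker + 0.05)
Ratio = (0.19810 + 0.05) / (0.19652 + 0.05) = 0.24810 / 0.24652 ≈ 1.0064
Ratio ≈ 1.01:1


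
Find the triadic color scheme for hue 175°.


Triadic: equally spaced at 120° intervals
H1 = 175°
H2 = (175 + 120) mod 360 = 295°
H3 = (175 + 240) mod 360 = 55°
Triadic = 175°, 295°, 55°


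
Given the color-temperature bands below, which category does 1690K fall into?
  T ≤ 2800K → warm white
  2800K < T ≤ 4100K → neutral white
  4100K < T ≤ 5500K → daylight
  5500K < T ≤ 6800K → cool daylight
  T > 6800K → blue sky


Temperature: 1690K
1690K ≤ 2800K → warm white
Classification: warm white


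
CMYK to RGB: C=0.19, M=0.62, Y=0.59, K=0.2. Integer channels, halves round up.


R = 255 × (1-C) × (1-K) = 255 × 0.81 × 0.80 = 165.24 → 165
G = 255 × (1-M) × (1-K) = 255 × 0.38 × 0.80 = 77.52 → 78
B = 255 × (1-Y) × (1-K) = 255 × 0.41 × 0.80 = 83.64 → 84
= RGB(165, 78, 84)


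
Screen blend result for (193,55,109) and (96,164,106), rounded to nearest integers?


Screen: C = 255 - (255-A)×(255-B)/255, rounded to nearest integer
R: 255 - (255-193)×(255-96)/255 = 255 - 9858/255 ≈ 255 - 38.659 = 216.341 → 216
G: 255 - (255-55)×(255-164)/255 = 255 - 18200/255 ≈ 255 - 71.373 = 183.627 → 184
B: 255 - (255-109)×(255-106)/255 = 255 - 21754/255 ≈ 255 - 85.310 = 169.690 → 170
= RGB(216, 184, 170)


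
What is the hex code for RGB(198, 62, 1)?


R = 198 → C6 (hex)
G = 62 → 3E (hex)
B = 1 → 01 (hex)
Hex = #C63E01


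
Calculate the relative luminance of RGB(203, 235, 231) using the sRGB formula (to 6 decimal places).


Linearize each channel (sRGB transfer function): c = v/255; c_lin = c/12.92 if c ≤ 0.04045, else ((c+0.055)/1.055)^2.4
  R: 203/255 ≈ 0.796078 > 0.04045 → ((0.796078+0.055)/1.055)^2.4 ≈ 0.597202
  G: 235/255 ≈ 0.921569 > 0.04045 → ((0.921569+0.055)/1.055)^2.4 ≈ 0.830770
  B: 231/255 ≈ 0.905882 > 0.04045 → ((0.905882+0.055)/1.055)^2.4 ≈ 0.799103
R_lin = 0.597202, G_lin = 0.830770, B_lin = 0.799103
L = 0.2126×R + 0.7152×G + 0.0722×B
L = 0.2126×0.597202 + 0.7152×0.830770 + 0.0722×0.799103
L ≈ 0.778827


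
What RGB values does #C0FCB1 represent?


C0 → 192 (R)
FC → 252 (G)
B1 → 177 (B)
= RGB(192, 252, 177)


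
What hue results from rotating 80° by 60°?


New hue = (H + rotation) mod 360
New hue = (80 + 60) mod 360
= 140 mod 360
= 140°


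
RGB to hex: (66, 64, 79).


R = 66 → 42 (hex)
G = 64 → 40 (hex)
B = 79 → 4F (hex)
Hex = #42404F


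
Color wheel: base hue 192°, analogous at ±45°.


Base hue: 192°
Left analog: (192 - 45) mod 360 = 147°
Right analog: (192 + 45) mod 360 = 237°
Analogous hues = 147° and 237°


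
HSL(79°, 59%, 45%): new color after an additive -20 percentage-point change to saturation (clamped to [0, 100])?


Original S = 59%
Adjustment = -20 percentage points
New S = 59 + (-20) = 39
Clamp to [0, 100] → 39
= HSL(79°, 39%, 45%)


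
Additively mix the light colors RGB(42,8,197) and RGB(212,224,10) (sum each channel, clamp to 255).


Additive: each channel = min(255, C₁+C₂)
R: 42+212 = 254 → 254
G: 8+224 = 232 → 232
B: 197+10 = 207 → 207
= RGB(254, 232, 207)


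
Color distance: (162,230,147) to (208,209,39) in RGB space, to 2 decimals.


d = √[(R₁-R₂)² + (G₁-G₂)² + (B₁-B₂)²]
d = √[(162-208)² + (230-209)² + (147-39)²]
d = √[2116 + 441 + 11664]
d = √14221
d ≈ 119.25


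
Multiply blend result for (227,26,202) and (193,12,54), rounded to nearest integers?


Multiply: C = A×B/255, rounded to nearest integer
R: 227×193/255 = 43811/255 ≈ 171.808 → 172
G: 26×12/255 = 312/255 ≈ 1.224 → 1
B: 202×54/255 = 10908/255 ≈ 42.776 → 43
= RGB(172, 1, 43)


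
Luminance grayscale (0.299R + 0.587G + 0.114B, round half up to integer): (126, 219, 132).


Gray = 0.299×R + 0.587×G + 0.114×B
Gray = 0.299×126 + 0.587×219 + 0.114×132
Gray = 37.674 + 128.553 + 15.048
Gray = 181.275 → round half up → 181
Gray = 181


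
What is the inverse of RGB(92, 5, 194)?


Invert: (255-R, 255-G, 255-B)
R: 255-92 = 163
G: 255-5 = 250
B: 255-194 = 61
= RGB(163, 250, 61)


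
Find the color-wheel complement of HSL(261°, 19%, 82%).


Complement = opposite side of color wheel = hue + 180°
H' = (261 + 180) mod 360 = 81°
S and L unchanged.
= HSL(81°, 19%, 82%)


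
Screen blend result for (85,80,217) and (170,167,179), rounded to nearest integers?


Screen: C = 255 - (255-A)×(255-B)/255, rounded to nearest integer
R: 255 - (255-85)×(255-170)/255 = 255 - 14450/255 ≈ 255 - 56.667 = 198.333 → 198
G: 255 - (255-80)×(255-167)/255 = 255 - 15400/255 ≈ 255 - 60.392 = 194.608 → 195
B: 255 - (255-217)×(255-179)/255 = 255 - 2888/255 ≈ 255 - 11.325 = 243.675 → 244
= RGB(198, 195, 244)


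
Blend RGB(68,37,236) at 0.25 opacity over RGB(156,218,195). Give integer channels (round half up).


C = α×F + (1-α)×B, with 1-α = 0.75
R: 0.25×68 + 0.75×156 = 17.00 + 117.00 = 134.00 → 134
G: 0.25×37 + 0.75×218 = 9.25 + 163.50 = 172.75 → 173
B: 0.25×236 + 0.75×195 = 59.00 + 146.25 = 205.25 → 205
= RGB(134, 173, 205)


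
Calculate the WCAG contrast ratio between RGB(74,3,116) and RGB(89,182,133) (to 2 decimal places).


Linearize each sRGB channel c=v/255: c/12.92 if c ≤ 0.04045 else ((c+0.055)/1.055)^2.4
L = 0.2126×R_lin + 0.7152×G_lin + 0.0722×B_lin
Color 1 (74,3,116):
  R=74: 74/255≈0.2902 > 0.04045 → ((0.2902+0.055)/1.055)^2.4 ≈ 0.06848
  G=3: 3/255≈0.0118 ≤ 0.04045 → 0.0118/12.92 ≈ 0.00091
  B=116: 116/255≈0.4549 > 0.04045 → ((0.4549+0.055)/1.055)^2.4 ≈ 0.17465
  L1 = 0.2126×0.06848 + 0.7152×0.00091 + 0.0722×0.17465 ≈ 0.02782
Color 2 (89,182,133):
  R=89: 89/255≈0.3490 > 0.04045 → ((0.3490+0.055)/1.055)^2.4 ≈ 0.09990
  G=182: 182/255≈0.7137 > 0.04045 → ((0.7137+0.055)/1.055)^2.4 ≈ 0.46778
  B=133: 133/255≈0.5216 > 0.04045 → ((0.5216+0.055)/1.055)^2.4 ≈ 0.23455
  L2 = 0.2126×0.09990 + 0.7152×0.46778 + 0.0722×0.23455 ≈ 0.37273
Lighter = 0.37273, Darker = 0.02782
Ratio = (L_lighter + 0.05) / (L_darker + 0.05)
Ratio = (0.37273 + 0.05) / (0.02782 + 0.05) = 0.42273 / 0.07782 ≈ 5.4322
Ratio ≈ 5.43:1


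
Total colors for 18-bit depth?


Colors = 2^bits = 2^18
= 262,144 colors


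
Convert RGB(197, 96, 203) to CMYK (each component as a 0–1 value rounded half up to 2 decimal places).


R'=197/255≈0.7725, G'=96/255≈0.3765, B'=203/255≈0.7961
K = 1 - max(R',G',B') = 1 - 203/255 = 52/255 = 0.20392… → 0.20
(1-R'-K)/(1-K) simplifies to (max-R)/max with max = 203:
C = (203-197)/203 = 6/203 = 0.02955… → 0.03
M = (203-96)/203 = 107/203 = 0.52709… → 0.53
Y = (203-203)/203 = 0/203 = 0 → 0.00
= CMYK(0.03, 0.53, 0.00, 0.20)


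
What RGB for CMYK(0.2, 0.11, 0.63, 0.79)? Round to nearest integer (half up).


R = 255 × (1-C) × (1-K) = 255 × 0.80 × 0.21 = 42.84 → 43
G = 255 × (1-M) × (1-K) = 255 × 0.89 × 0.21 = 47.6595 → 48
B = 255 × (1-Y) × (1-K) = 255 × 0.37 × 0.21 = 19.8135 → 20
= RGB(43, 48, 20)


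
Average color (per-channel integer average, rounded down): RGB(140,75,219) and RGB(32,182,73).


Midpoint: each channel = ⌊(C₁+C₂)/2⌋
R: ⌊(140+32)/2⌋ = 86
G: ⌊(75+182)/2⌋ = 128
B: ⌊(219+73)/2⌋ = 146
= RGB(86, 128, 146)


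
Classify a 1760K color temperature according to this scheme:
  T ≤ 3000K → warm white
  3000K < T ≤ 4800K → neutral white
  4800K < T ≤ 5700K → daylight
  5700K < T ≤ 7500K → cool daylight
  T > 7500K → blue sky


Temperature: 1760K
1760K ≤ 3000K → warm white
Classification: warm white


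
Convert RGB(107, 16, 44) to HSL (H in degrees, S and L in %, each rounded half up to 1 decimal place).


Normalize: R'=107/255≈0.4196, G'=16/255≈0.0627, B'=44/255≈0.1725
Max=107/255, Min=16/255, Δ=Max-Min=91/255
L = (Max+Min)/2 = (107+16)/510 = 123/510 = 0.24117… → L = 24.1%
L ≤ 0.5 → S = Δ/(Max+Min) = 91/(107+16) = 91/123 = 0.73983… → S = 74.0%
(the 1/255 factors cancel in S and H, so raw channel differences can be used)
Max is R' → H = 60 × (((G-B)/Δ) mod 6) = 60 × (((16-44)/91) mod 6)
  (-28)/91 = -0.3076…; negative, so add 6 → 5.6923…
  H = 60 × 5.6923… = 341.538…° → H = 341.5°
= HSL(341.5°, 74.0%, 24.1%)


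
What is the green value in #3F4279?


Color: #3F4279
R = 3F = 63
G = 42 = 66
B = 79 = 121
Green = 66


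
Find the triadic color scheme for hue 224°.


Triadic: equally spaced at 120° intervals
H1 = 224°
H2 = (224 + 120) mod 360 = 344°
H3 = (224 + 240) mod 360 = 104°
Triadic = 224°, 344°, 104°


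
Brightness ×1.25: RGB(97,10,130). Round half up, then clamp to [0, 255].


Multiply each channel by 1.25, round half up, clamp to [0, 255]
R: 97×1.25 = 121.25 → round → 121
G: 10×1.25 = 12.5 → round → 13
B: 130×1.25 = 162.5 → round → 163
= RGB(121, 13, 163)


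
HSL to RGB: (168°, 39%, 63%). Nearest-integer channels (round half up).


H=168°, S=0.39, L=0.63
C = (1-|2L-1|)×S = (1-|0.26|)×0.39 = 0.2886
H' = H/60 = 168/60 ≈ 2.8000; X = C×(1-|H' mod 2 - 1|) = 0.23088
m = L - C/2 = 0.63 - 0.1443 = 0.4857
Sector ⌊H'⌋ = 2 → (R',G',B') = (0.0, 0.2886, 0.23088)
RGB = ((R'+m)×255, (G'+m)×255, (B'+m)×255) = (123.8535, 197.4465, 182.7279)
Round half up → RGB(124, 197, 183)


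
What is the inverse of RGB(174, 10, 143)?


Invert: (255-R, 255-G, 255-B)
R: 255-174 = 81
G: 255-10 = 245
B: 255-143 = 112
= RGB(81, 245, 112)


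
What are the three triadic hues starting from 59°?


Triadic: equally spaced at 120° intervals
H1 = 59°
H2 = (59 + 120) mod 360 = 179°
H3 = (59 + 240) mod 360 = 299°
Triadic = 59°, 179°, 299°


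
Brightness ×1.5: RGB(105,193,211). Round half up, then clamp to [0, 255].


Multiply each channel by 1.5, round half up, clamp to [0, 255]
R: 105×1.5 = 157.5 → round → 158
G: 193×1.5 = 289.5 → round → 290 → clamp → 255
B: 211×1.5 = 316.5 → round → 317 → clamp → 255
= RGB(158, 255, 255)


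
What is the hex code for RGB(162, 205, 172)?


R = 162 → A2 (hex)
G = 205 → CD (hex)
B = 172 → AC (hex)
Hex = #A2CDAC


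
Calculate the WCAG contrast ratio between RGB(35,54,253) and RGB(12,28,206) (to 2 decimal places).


Linearize each sRGB channel c=v/255: c/12.92 if c ≤ 0.04045 else ((c+0.055)/1.055)^2.4
L = 0.2126×R_lin + 0.7152×G_lin + 0.0722×B_lin
Color 1 (35,54,253):
  R=35: 35/255≈0.1373 > 0.04045 → ((0.1373+0.055)/1.055)^2.4 ≈ 0.01681
  G=54: 54/255≈0.2118 > 0.04045 → ((0.2118+0.055)/1.055)^2.4 ≈ 0.03689
  B=253: 253/255≈0.9922 > 0.04045 → ((0.9922+0.055)/1.055)^2.4 ≈ 0.98225
  L1 = 0.2126×0.01681 + 0.7152×0.03689 + 0.0722×0.98225 ≈ 0.10088
Color 2 (12,28,206):
  R=12: 12/255≈0.0471 > 0.04045 → ((0.0471+0.055)/1.055)^2.4 ≈ 0.00368
  G=28: 28/255≈0.1098 > 0.04045 → ((0.1098+0.055)/1.055)^2.4 ≈ 0.01161
  B=206: 206/255≈0.8078 > 0.04045 → ((0.8078+0.055)/1.055)^2.4 ≈ 0.61721
  L2 = 0.2126×0.00368 + 0.7152×0.01161 + 0.0722×0.61721 ≈ 0.05365
Lighter = 0.10088, Darker = 0.05365
Ratio = (L_lighter + 0.05) / (L_darker + 0.05)
Ratio = (0.10088 + 0.05) / (0.05365 + 0.05) = 0.15088 / 0.10365 ≈ 1.4556
Ratio ≈ 1.46:1


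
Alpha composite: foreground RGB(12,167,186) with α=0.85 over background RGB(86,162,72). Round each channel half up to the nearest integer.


C = α×F + (1-α)×B, with 1-α = 0.15
R: 0.85×12 + 0.15×86 = 10.20 + 12.90 = 23.10 → 23
G: 0.85×167 + 0.15×162 = 141.95 + 24.30 = 166.25 → 166
B: 0.85×186 + 0.15×72 = 158.10 + 10.80 = 168.90 → 169
= RGB(23, 166, 169)
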